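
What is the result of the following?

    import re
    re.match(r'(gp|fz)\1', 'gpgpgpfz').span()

(0, 4)

`re.match` only tries the pattern at the start of the string.
The match spans [0:4] → 'gpgp'.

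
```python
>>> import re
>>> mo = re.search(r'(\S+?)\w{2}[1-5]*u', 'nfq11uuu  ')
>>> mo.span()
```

(0, 6)

The pattern matches one or more of a non-whitespace character (lazy) (captured); then exactly 2 of a word character, then zero or more of a character in [1-5], then a literal 'u'.
A non-greedy quantifier consumes as few characters as it can — just enough that the remainder of the pattern still matches from where it stops; whatever follows it matches normally.
`re.search` tries every starting position until one works.
The match spans [0:6] → 'nfq11u'.
Captured: group 1 = 'n'.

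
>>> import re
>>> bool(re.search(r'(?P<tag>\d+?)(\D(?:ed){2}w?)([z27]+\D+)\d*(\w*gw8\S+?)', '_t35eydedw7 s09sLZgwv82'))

This matches one or more of a digit (lazy) (captured as 'tag'); then a non-digit, then the literal 'ed' repeated 2 times, then optionally the literal 'w' (captured); then one or more of one of [z27], then one or more of a non-digit (captured); then zero or more of a digit; then zero or more of a word character, then the literal 'gw8', then one or more of a non-whitespace character (lazy) (captured).
Unlike `match`, `search` isn't anchored — it looks for the pattern anywhere in the string.
Here nothing in the string fits, so the call returns None, and `bool(None)` is False.

False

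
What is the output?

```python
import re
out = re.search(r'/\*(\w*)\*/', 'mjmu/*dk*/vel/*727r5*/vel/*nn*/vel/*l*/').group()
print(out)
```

/*dk*/

The match spans [4:10] → '/*dk*/'.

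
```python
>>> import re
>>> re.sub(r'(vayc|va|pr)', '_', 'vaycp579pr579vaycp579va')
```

'_p579_579_p579_'

`|` is ordered: at each position the engine commits to the first alternative that works.
Each match is replaced by '_'.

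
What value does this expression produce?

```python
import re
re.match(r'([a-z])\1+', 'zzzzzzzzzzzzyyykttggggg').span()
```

(0, 12)

`\1` is not a pattern — it's the concrete string captured by group 1, re-applied verbatim.
`re.match` won't scan ahead — the pattern has to work from the very first character.
The match spans [0:12] → 'zzzzzzzzzzzz'.
Captured: group 1 = 'z'.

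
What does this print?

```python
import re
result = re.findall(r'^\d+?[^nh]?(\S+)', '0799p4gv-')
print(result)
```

['99p4gv-']

The pattern matches anchored at the start of the string; then one or more of a digit (lazy); then optionally any character except [nh]; then one or more of a non-whitespace character (captured).
A `+?`/`*?`/`{m,n}?` starts at its minimum and grows only as far as needed for what follows to match.
Scanning left to right: at [0:9] match '0799p4gv-', group 1 = '99p4gv-'.
`findall` collects group 1 from the one match (1 total).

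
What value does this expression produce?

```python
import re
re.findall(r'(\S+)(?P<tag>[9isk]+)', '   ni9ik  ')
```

[('ni9i', 'k')]

The pattern matches one or more of a non-whitespace character (captured); then one or more of one of [9isk] (captured as 'tag').
Walking the string: at [3:8] match 'ni9ik', groups = ('ni9i', 'k').
With 2 capturing groups, `findall` returns a 2-tuple per match.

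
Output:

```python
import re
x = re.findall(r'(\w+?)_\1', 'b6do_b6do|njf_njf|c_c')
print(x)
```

`\1` is not a pattern — it's the concrete string captured by group 1, re-applied verbatim.
`findall` collects group 1 from each match (3 total).

['b6do', 'njf', 'c']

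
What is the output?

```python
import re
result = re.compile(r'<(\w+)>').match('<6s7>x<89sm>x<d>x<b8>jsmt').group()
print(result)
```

`re.match` won't scan ahead — the pattern has to work from the very first character.
The match spans [0:5] → '<6s7>'.
Captured: group 1 = '6s7'.

<6s7>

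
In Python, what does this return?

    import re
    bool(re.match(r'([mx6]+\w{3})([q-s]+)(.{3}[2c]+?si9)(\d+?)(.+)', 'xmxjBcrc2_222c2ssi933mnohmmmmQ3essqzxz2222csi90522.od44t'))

False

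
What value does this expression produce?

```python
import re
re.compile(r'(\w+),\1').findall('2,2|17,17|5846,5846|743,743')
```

`\1` is not a pattern — it's the concrete string captured by group 1, re-applied verbatim.
One capturing group, so `findall` returns just the captured substring from each match — 4 in all.

['2', '17', '5846', '743']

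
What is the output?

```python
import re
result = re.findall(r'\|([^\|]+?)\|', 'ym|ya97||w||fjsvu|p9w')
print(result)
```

Matches: at [2:8] match '|ya97|', group 1 = 'ya97'; at [8:11] match '|w|', group 1 = 'w'; at [11:18] match '|fjsvu|', group 1 = 'fjsvu'.
Because there's exactly one group, `findall` drops the full match and keeps group 1 from each hit.

['ya97', 'w', 'fjsvu']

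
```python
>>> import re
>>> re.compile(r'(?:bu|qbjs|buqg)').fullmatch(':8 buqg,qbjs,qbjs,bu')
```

None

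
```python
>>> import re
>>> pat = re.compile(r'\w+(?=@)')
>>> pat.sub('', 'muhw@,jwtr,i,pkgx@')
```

'@,jwtr,i,@'

The positive lookaround only admits positions where the adjacent text matches; those characters stay outside the span.
Matches: at [0:4] → 'muhw'; at [13:17] → 'pkgx'.
Every occurrence is swapped for ''.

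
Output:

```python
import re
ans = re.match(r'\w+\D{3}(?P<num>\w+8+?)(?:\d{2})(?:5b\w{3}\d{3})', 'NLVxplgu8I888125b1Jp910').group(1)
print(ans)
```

8I888

Pattern: one or more of a word character, then exactly 3 of a non-digit; then one or more of a word character, then one or more of a literal '8' (lazy) (captured as 'num'); then exactly 2 of a digit (non-capturing group); then the literal '5b', then exactly 3 of a word character, then exactly 3 of a digit (non-capturing group).
With `match`, the pattern is implicitly anchored at the beginning.
The match spans [0:23] → 'NLVxplgu8I888125b1Jp910'.
Captured: group 1 = '8I888'.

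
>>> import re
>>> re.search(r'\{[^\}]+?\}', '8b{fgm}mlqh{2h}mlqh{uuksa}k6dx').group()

'{fgm}'

The match spans [2:7] → '{fgm}'.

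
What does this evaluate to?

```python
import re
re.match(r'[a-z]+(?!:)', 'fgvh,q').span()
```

With `match`, the pattern is implicitly anchored at the beginning.
The match spans [0:4] → 'fgvh'.

(0, 4)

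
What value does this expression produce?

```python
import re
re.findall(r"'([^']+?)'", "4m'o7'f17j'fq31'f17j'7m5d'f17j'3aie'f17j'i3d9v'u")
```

One capturing group, so `findall` returns just the captured substring from each match — 5 in all.

['o7', 'fq31', '7m5d', '3aie', 'i3d9v']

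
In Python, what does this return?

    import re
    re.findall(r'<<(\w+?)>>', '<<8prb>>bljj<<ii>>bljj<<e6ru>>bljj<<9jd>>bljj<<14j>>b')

Walking the string: at [0:8] match '<<8prb>>', group 1 = '8prb'; at [12:18] match '<<ii>>', group 1 = 'ii'; at [22:30] match '<<e6ru>>', group 1 = 'e6ru'; at [34:41] match '<<9jd>>', group 1 = '9jd'; at [45:52] match '<<14j>>', group 1 = '14j'.
One capturing group, so `findall` returns just the captured substring from each match — 5 in all.

['8prb', 'ii', 'e6ru', '9jd', '14j']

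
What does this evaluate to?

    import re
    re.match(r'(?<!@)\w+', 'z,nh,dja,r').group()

The negative lookaround is zero-width — it rules out positions where the adjacent text would match, without consuming anything.
`re.match` only tries the pattern at the start of the string.
The match spans [0:1] → 'z'.

'z'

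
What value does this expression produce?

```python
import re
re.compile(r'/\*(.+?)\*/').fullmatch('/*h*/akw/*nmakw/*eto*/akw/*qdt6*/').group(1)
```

`re.fullmatch` is like wrapping the pattern in `^…$` (in single-line mode).
The match spans [0:33] → '/*h*/akw/*nmakw/*eto*/akw/*qdt6*/'.
Captured: group 1 = 'h*/akw/*nmakw/*eto*/akw/*qdt6'.

'h*/akw/*nmakw/*eto*/akw/*qdt6'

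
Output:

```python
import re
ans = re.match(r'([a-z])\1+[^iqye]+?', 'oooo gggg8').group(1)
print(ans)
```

The match spans [0:5] → 'oooo '.
Captured: group 1 = 'o'.

o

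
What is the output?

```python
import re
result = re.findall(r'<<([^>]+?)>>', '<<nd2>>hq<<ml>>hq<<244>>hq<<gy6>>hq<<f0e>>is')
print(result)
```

Matches: at [0:7] match '<<nd2>>', group 1 = 'nd2'; at [9:15] match '<<ml>>', group 1 = 'ml'; at [17:24] match '<<244>>', group 1 = '244'; at [26:33] match '<<gy6>>', group 1 = 'gy6'; at [35:42] match '<<f0e>>', group 1 = 'f0e'.
One capturing group, so `findall` returns just the captured substring from each match — 5 in all.

['nd2', 'ml', '244', 'gy6', 'f0e']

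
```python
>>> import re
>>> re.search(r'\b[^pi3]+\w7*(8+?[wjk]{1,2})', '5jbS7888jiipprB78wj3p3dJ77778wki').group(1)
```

The pattern matches a word boundary (`\b`, zero-width); then one or more of any character except [pi3], then a word character, then zero or more of a literal '7'; then one or more of the literal '8' (lazy), then 1 to 2 of one of [wjk] (captured).
`re.search` scans for the first position where the pattern succeeds.
The match spans [0:9] → '5jbS7888j'.
Captured: group 1 = '8j'.

'8j'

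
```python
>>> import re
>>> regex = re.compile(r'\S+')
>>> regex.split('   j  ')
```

['   ', '  ']

Pattern: one or more of a non-whitespace character.
`split` removes every match and returns the 2 fragments in between.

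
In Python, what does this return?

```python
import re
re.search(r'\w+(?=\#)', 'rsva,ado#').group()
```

The `(?=…)`/`(?<=…)` assertion just peeks at neighbouring text; it doesn't advance the match position.
The match spans [5:8] → 'ado'.

'ado'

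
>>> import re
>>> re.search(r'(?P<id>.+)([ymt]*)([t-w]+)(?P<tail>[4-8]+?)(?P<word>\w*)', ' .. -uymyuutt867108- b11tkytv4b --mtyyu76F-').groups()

(' .. -uymyuutt867108- b11tkytv4b --mtyy', '', 'u', '7', '6F')

The match spans [0:42] → ' .. -uymyuutt867108- b11tkytv4b --mtyyu76F'.
Captured: group 1 = ' .. -uymyuutt867108- b11tkytv4b --mtyy', group 2 = '', group 3 = 'u', group 4 = '7', group 5 = '6F'.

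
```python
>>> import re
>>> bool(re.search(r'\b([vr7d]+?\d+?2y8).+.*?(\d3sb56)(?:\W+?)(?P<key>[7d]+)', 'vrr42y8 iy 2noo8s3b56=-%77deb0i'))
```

This matches a word boundary (`\b`, zero-width); then one or more of one of [vr7d] (lazy), then one or more of a digit (lazy), then the literal '2y8' (captured); then one or more of any character, then zero or more of any character (lazy); then a digit, then the literal '3s', then the literal 'b56' (captured); then one or more of a non-word character (lazy) (non-capturing group); then one or more of one of [7d] (captured as 'key').
`search` walks the string left to right and returns the first match it finds.
Here nothing in the string fits, so the call returns None, and `bool(None)` is False.

False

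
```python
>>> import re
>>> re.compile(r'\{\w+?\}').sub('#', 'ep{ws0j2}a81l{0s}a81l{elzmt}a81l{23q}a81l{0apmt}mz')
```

'ep#a81l#a81l#a81l#a81l#mz'

Each match is replaced by '#'.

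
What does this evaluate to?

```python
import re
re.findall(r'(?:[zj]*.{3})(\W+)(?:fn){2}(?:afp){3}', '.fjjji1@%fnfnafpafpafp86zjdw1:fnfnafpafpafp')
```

['%', ':']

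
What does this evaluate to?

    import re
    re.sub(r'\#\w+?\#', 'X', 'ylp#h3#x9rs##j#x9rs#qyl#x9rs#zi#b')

Matches: at [3:7] → '#h3#'; at [12:15] → '#j#'; at [19:24] → '#qyl#'; at [28:32] → '#zi#'.
Every occurrence is swapped for 'X'.

'ylpXx9rs#Xx9rsXx9rsXb'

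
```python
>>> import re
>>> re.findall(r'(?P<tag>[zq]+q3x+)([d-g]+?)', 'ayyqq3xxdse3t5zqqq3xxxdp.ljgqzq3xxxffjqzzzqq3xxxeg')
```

[('qq3xx', 'd'), ('zqqq3xxx', 'd'), ('qzq3xxx', 'f'), ('qzzzqq3xxx', 'e')]

Because the quantifier is non-greedy, it stops expanding at the earliest point where the rest of the pattern can succeed.
Multiple groups make `findall` return tuples — one 2-tuple for each match.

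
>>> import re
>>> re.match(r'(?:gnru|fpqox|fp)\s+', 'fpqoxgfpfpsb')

None

With `match`, the pattern is implicitly anchored at the beginning.
Here position 0 doesn't satisfy it, so the call returns None.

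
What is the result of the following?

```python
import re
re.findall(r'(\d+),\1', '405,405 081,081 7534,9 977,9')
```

After group 1 captures some text, `\1` only succeeds where that same text appears again.
Scanning left to right: at [0:7] match '405,405', group 1 = '405'; at [8:15] match '081,081', group 1 = '081'.
`findall` collects group 1 from each match (2 total).

['405', '081']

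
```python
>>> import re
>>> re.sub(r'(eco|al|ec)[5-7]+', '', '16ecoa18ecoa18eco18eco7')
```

'16ecoa18ecoa18eco18'

Matches: at [19:23] → 'eco7'.
Each match is replaced by ''.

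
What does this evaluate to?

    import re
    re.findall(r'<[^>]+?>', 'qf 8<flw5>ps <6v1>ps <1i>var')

Matches: at [4:10] → '<flw5>'; at [13:18] → '<6v1>'; at [21:25] → '<1i>'.
`findall` yields the raw match text (3 of them) because the pattern has no groups.

['<flw5>', '<6v1>', '<1i>']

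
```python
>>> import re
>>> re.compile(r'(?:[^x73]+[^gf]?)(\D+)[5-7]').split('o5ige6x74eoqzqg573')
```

Pattern: one or more of any character except [x73], then optionally any character except [gf] (non-capturing group); then one or more of a non-digit (captured); then a character in [5-7].
Matches to split on: at [0:8] → 'o5ige6x7'; at [8:16] → '4eoqzqg5'.
The group in the pattern means `split` returns the separators' captures alongside the pieces.

['', 'x', '', 'g', '73']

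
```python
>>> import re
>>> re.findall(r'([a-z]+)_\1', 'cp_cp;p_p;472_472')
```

['cp', 'p']

A backreference is literal: `\1` must see the identical characters the first group matched.
Because there's exactly one group, `findall` drops the full match and keeps group 1 from each hit.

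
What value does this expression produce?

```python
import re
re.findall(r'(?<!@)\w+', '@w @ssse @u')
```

['sse']

A negative assertion filters positions out without eating any characters.
With no groups in the pattern, `findall` gives back each whole match — 1 here.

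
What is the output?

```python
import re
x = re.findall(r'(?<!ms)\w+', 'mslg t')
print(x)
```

['mslg', 't']

Because the assertion is negative and zero-width, positions next to the forbidden text are skipped.
`findall` yields the raw match text (2 of them) because the pattern has no groups.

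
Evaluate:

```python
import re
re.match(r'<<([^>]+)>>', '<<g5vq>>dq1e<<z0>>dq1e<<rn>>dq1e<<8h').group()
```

`re.match` won't scan ahead — the pattern has to work from the very first character.
The match spans [0:8] → '<<g5vq>>'.
Captured: group 1 = 'g5vq'.

'<<g5vq>>'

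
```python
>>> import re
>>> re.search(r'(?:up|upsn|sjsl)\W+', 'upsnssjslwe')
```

Here nothing in the string fits, so the call returns None.

None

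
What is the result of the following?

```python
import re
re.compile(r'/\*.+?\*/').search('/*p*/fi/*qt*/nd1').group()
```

The match spans [0:5] → '/*p*/'.

'/*p*/'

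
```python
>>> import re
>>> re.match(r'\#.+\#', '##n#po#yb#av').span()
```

(0, 10)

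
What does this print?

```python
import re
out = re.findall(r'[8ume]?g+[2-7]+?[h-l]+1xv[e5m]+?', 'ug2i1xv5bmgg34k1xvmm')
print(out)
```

['ug2i1xv5', 'mgg34k1xvm']

With the lazy modifier that quantifier settles for the fewest repetitions that let the rest of the pattern succeed (the atoms after it are unaffected and can still be greedy).
With no groups in the pattern, `findall` gives back each whole match — 2 here.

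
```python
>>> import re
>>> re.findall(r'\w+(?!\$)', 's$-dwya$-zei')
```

The negative lookahead/lookbehind blocks any match where the forbidden context is present.
No capturing groups, so `findall` returns the 2 full match strings.

['dwy', 'zei']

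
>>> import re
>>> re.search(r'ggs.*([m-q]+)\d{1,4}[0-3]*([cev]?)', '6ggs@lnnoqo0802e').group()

Pattern: the literal 'ggs', then zero or more of any character; then one or more of a character in [m-q] (captured); then 1 to 4 of a digit, then zero or more of a character in [0-3]; then optionally one of [cev] (captured).
`re.search` scans for the first position where the pattern succeeds.
The match spans [1:16] → 'ggs@lnnoqo0802e'.
Captured: group 1 = 'o', group 2 = 'e'.

'ggs@lnnoqo0802e'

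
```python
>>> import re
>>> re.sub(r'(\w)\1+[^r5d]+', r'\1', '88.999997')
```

'8'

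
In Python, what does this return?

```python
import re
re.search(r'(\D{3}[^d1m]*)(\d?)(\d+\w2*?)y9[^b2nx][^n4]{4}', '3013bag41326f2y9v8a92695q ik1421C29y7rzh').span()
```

(4, 21)

Pattern: exactly 3 of a non-digit, then zero or more of any character except [d1m] (captured); then optionally a digit (captured); then one or more of a digit, then a word character, then zero or more of the literal '2' (lazy) (captured); then the literal 'y9', then any character except [b2nx], then exactly 4 of any character except [n4].
`search` walks the string left to right and returns the first match it finds.
The match spans [4:21] → 'bag41326f2y9v8a92'.
Captured: group 1 = 'bag4', group 2 = '1', group 3 = '326f2'.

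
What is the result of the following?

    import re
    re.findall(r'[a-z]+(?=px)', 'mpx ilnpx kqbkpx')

The `(?=…)`/`(?<=…)` assertion just peeks at neighbouring text; it doesn't advance the match position.
No capturing groups, so `findall` returns the 3 full match strings.

['m', 'iln', 'kqbk']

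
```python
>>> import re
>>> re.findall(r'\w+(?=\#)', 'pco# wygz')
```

['pco']

Lookahead/lookbehind check context without consuming it, so the matched span excludes the asserted characters.
With no groups in the pattern, `findall` gives back each whole match — 1 here.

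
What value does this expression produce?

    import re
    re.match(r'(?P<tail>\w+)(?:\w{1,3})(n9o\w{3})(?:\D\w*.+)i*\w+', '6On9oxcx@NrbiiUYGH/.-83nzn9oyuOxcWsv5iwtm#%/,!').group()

'6On9oxcx@NrbiiUYGH/.-83nzn9oyuOxcWsv5iwtm'

With `match`, the pattern is implicitly anchored at the beginning.
The match spans [0:41] → '6On9oxcx@NrbiiUYGH/.-83nzn9oyuOxcWsv5iwtm'.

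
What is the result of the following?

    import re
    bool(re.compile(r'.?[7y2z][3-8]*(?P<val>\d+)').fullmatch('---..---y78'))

This matches optionally any character, then one of [7y2z], then zero or more of a character in [3-8]; then one or more of a digit (captured as 'val').
`re.fullmatch` is like wrapping the pattern in `^…$` (in single-line mode).
Here there's no way to consume every character, so the call returns None, and `bool(None)` is False.

False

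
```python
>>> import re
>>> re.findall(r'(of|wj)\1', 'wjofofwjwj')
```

A backreference is literal: `\1` must see the identical characters the first group matched.
Scanning left to right: at [2:6] match 'ofof', group 1 = 'of'; at [6:10] match 'wjwj', group 1 = 'wj'.
Because there's exactly one group, `findall` drops the full match and keeps group 1 from each hit.

['of', 'wj']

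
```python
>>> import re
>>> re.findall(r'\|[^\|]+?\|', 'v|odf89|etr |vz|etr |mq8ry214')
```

`findall` yields the raw match text (2 of them) because the pattern has no groups.

['|odf89|', '|vz|']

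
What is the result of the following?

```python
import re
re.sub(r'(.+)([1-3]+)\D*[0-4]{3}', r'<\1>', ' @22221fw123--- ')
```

'< @2222>--- '

Pattern: one or more of any character (captured); then one or more of a character in [1-3] (captured); then zero or more of a non-digit, then exactly 3 of a character in [0-4].
Matches: at [0:12] → ' @22221fw123'.
The replacement refers to a captured group, so each match is rewritten using its own captured text.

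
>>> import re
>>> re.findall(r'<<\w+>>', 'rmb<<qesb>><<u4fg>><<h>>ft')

['<<qesb>>', '<<u4fg>>', '<<h>>']

No capturing groups, so `findall` returns the 3 full match strings.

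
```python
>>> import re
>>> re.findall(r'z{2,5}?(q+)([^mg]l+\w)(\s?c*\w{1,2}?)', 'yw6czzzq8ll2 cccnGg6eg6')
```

[('q', '8ll2', ' cccn')]

Pattern: 2 to 5 of a literal 'z' (lazy); then one or more of a literal 'q' (captured); then any character except [mg], then one or more of the literal 'l', then a word character (captured); then optionally whitespace, then zero or more of the literal 'c', then 1 to 2 of a word character (lazy) (captured).
With the lazy modifier that quantifier settles for the fewest repetitions that let the rest of the pattern succeed (the atoms after it are unaffected and can still be greedy).
Matches: at [4:17] match 'zzzq8ll2 cccn', groups = ('q', '8ll2', ' cccn').
3 groups means the one result is a tuple of 3 captured strings — 1 here.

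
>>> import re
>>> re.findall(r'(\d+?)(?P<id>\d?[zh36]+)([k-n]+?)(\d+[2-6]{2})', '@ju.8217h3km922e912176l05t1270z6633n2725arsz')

[('821', '7h3', 'km', '922'), ('127', '0z6633', 'n', '2725')]

4 groups means each result is a tuple of 4 captured strings — 2 here.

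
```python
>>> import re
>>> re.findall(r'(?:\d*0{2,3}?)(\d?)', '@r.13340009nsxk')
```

['9']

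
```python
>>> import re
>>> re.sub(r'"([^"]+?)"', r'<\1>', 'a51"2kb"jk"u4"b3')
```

Matches: at [3:8] → '"2kb"'; at [10:14] → '"u4"'.
`\1` in the replacement pulls in group 1's text for each match.

'a51<2kb>jk<u4>b3'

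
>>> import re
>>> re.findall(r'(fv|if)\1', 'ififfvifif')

After group 1 captures some text, `\1` only succeeds where that same text appears again.
Scanning left to right: at [0:4] match 'ifif', group 1 = 'if'; at [6:10] match 'ifif', group 1 = 'if'.
Because there's exactly one group, `findall` drops the full match and keeps group 1 from each hit.

['if', 'if']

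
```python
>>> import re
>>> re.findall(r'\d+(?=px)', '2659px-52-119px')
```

The lookaround is zero-width — it requires the adjacent text to match without consuming it, so the asserted text isn't part of the match.
Matches: at [0:4] → '2659'; at [10:13] → '119'.
No capturing groups, so `findall` returns the 2 full match strings.

['2659', '119']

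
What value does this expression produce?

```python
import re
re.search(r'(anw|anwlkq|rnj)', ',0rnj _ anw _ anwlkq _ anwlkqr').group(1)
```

`re.search` scans for the first position where the pattern succeeds.
The match spans [2:5] → 'rnj'.
Captured: group 1 = 'rnj'.

'rnj'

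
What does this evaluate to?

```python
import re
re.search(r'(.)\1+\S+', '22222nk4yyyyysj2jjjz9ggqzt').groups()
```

('2',)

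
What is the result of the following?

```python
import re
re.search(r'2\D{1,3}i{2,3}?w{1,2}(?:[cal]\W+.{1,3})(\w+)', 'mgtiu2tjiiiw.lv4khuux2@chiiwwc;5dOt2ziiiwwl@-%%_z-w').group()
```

Pattern: the literal '2', then 1 to 3 of a non-digit; then 2 to 3 of a literal 'i' (lazy), then 1 to 2 of the literal 'w'; then one of [cal], then one or more of a non-word character, then 1 to 3 of any character (non-capturing group); then one or more of a word character (captured).
The match spans [21:43] → '2@chiiwwc;5dOt2ziiiwwl'.

'2@chiiwwc;5dOt2ziiiwwl'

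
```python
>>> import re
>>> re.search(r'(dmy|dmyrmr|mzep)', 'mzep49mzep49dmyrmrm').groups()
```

('mzep',)

`re.search` tries every starting position until one works.
The match spans [0:4] → 'mzep'.
Captured: group 1 = 'mzep'.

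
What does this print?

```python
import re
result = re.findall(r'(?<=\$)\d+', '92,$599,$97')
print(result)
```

Because the assertion is zero-width, the text it checks is not consumed and won't appear in the result.
Walking the string: at [4:7] → '599'; at [9:11] → '97'.
With no groups in the pattern, `findall` gives back each whole match — 2 here.

['599', '97']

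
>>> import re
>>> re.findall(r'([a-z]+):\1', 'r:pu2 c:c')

['c']

`\1` has to match the exact text group 1 already captured.
Matches: at [6:9] match 'c:c', group 1 = 'c'.
Because there's exactly one group, `findall` drops the full match and keeps group 1 from the one hit.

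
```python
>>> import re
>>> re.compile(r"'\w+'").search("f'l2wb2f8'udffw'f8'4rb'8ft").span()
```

`search` walks the string left to right and returns the first match it finds.
The match spans [1:10] → "'l2wb2f8'".

(1, 10)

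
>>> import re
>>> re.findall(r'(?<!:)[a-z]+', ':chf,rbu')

['hf', 'rbu']

The negative lookahead/lookbehind blocks any match where the forbidden context is present.
`findall` yields the raw match text (2 of them) because the pattern has no groups.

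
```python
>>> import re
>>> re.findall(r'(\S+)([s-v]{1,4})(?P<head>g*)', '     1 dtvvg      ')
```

The pattern matches one or more of a non-whitespace character (captured); then 1 to 4 of a character in [s-v] (captured); then zero or more of a literal 'g' (captured as 'head').
Matches: at [7:12] match 'dtvvg', groups = ('dtv', 'v', 'g').
`findall` packs the 3 group values into a tuple for every match.

[('dtv', 'v', 'g')]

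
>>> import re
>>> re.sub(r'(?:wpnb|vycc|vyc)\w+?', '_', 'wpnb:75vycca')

'wpnb:75_'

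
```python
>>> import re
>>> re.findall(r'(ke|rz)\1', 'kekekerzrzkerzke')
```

After group 1 captures some text, `\1` only succeeds where that same text appears again.
Because there's exactly one group, `findall` drops the full match and keeps group 1 from each hit.

['ke', 'rz']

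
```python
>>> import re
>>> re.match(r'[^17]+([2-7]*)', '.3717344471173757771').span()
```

(0, 3)

The pattern matches one or more of any character except [17]; then zero or more of a character in [2-7] (captured).
With `match`, the pattern is implicitly anchored at the beginning.
The match spans [0:3] → '.37'.
Captured: group 1 = '7'.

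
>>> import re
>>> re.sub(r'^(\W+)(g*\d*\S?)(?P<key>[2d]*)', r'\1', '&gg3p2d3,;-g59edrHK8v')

The pattern matches anchored at the start of the string; then one or more of a non-word character (captured); then zero or more of a literal 'g', then zero or more of a digit, then optionally a non-whitespace character (captured); then zero or more of one of [2d] (captured as 'key').
Each match is replaced using the text its own group 1 captured.

'&3,;-g59edrHK8v'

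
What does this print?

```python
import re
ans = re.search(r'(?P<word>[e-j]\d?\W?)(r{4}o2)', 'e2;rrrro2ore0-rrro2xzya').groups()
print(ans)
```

This matches a character in [e-j], then optionally a digit, then optionally a non-word character (captured as 'word'); then exactly 4 of the literal 'r', then the literal 'o2' (captured).
Unlike `match`, `search` isn't anchored — it looks for the pattern anywhere in the string.
The match spans [0:9] → 'e2;rrrro2'.
Captured: group 1 = 'e2;', group 2 = 'rrrro2'.

('e2;', 'rrrro2')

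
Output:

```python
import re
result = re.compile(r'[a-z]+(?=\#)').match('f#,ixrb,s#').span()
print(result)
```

`re.match` won't scan ahead — the pattern has to work from the very first character.
The match spans [0:1] → 'f'.

(0, 1)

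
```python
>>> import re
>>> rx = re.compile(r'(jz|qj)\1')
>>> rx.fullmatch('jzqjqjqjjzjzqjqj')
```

None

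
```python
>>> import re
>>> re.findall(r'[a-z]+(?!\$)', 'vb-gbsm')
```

`(?!…)`/`(?<!…)` only lets a position through if the neighbouring text does NOT match; no characters are consumed.
`findall` yields the raw match text (2 of them) because the pattern has no groups.

['vb', 'gbsm']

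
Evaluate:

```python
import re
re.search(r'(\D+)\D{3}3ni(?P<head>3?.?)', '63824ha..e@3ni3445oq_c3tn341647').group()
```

Pattern: one or more of a non-digit (captured); then exactly 3 of a non-digit, then the literal '3ni'; then optionally a literal '3', then optionally any character (captured as 'head').
The match spans [5:16] → 'ha..e@3ni34'.

'ha..e@3ni34'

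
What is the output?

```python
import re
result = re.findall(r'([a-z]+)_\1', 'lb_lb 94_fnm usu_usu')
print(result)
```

A backreference is literal: `\1` must see the identical characters the first group matched.
`findall` collects group 1 from each match (2 total).

['lb', 'usu']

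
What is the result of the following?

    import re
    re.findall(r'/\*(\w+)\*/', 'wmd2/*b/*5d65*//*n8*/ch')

['5d65', 'n8']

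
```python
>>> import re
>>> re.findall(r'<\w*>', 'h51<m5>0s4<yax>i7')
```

Matches: at [3:7] → '<m5>'; at [10:15] → '<yax>'.
`findall` yields the raw match text (2 of them) because the pattern has no groups.

['<m5>', '<yax>']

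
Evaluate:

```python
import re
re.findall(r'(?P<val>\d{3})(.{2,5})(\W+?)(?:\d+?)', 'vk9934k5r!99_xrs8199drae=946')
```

[('993', '4k5r', '!'), ('819', '9drae', '=')]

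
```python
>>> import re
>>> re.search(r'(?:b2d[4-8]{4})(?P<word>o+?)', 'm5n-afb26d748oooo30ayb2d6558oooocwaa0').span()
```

(21, 29)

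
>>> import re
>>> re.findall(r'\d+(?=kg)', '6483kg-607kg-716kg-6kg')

['6483', '607', '716', '6']

The lookaround is zero-width — it requires the adjacent text to match without consuming it, so the asserted text isn't part of the match.
With no groups in the pattern, `findall` gives back each whole match — 4 here.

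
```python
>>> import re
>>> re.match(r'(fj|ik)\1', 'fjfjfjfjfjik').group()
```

`\1` is not a pattern — it's the concrete string captured by group 1, re-applied verbatim.
With `match`, the pattern is implicitly anchored at the beginning.
The match spans [0:4] → 'fjfj'.
Captured: group 1 = 'fj'.

'fjfj'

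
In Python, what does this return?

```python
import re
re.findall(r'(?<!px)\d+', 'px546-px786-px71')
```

`(?!…)`/`(?<!…)` only lets a position through if the neighbouring text does NOT match; no characters are consumed.
Scanning left to right: at [3:5] → '46'; at [9:11] → '86'; at [15:16] → '1'.
With no groups in the pattern, `findall` gives back each whole match — 3 here.

['46', '86', '1']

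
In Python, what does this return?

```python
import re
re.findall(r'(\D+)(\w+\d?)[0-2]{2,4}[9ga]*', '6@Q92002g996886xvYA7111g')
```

[('@Q', '92002g996886xvYA71')]

This matches one or more of a non-digit (captured); then one or more of a word character, then optionally a digit (captured); then 2 to 4 of a character in [0-2], then zero or more of one of [9ga].
Multiple groups make `findall` return tuples — one 2-tuple for the one match.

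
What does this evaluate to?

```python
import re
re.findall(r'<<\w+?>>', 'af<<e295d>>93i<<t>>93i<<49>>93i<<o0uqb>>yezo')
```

['<<e295d>>', '<<t>>', '<<49>>', '<<o0uqb>>']

Walking the string: at [2:11] → '<<e295d>>'; at [14:19] → '<<t>>'; at [22:28] → '<<49>>'; at [31:40] → '<<o0uqb>>'.
Since nothing is captured, `findall` lists the 4 matched substrings directly.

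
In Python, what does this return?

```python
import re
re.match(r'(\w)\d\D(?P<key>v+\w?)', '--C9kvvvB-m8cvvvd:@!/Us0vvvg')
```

Pattern: a word character (captured); then a digit, then a non-digit; then one or more of the literal 'v', then optionally a word character (captured as 'key').
`re.match` won't scan ahead — the pattern has to work from the very first character.
Here the string doesn't start with a match, so the call returns None.

None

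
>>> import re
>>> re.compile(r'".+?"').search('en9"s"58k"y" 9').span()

(3, 6)

A non-greedy quantifier consumes as few characters as it can — just enough that the remainder of the pattern still matches from where it stops; whatever follows it matches normally.
`re.search` tries every starting position until one works.
The match spans [3:6] → '"s"'.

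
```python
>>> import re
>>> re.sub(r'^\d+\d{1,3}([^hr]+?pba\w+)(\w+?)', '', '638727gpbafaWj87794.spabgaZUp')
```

'.spabgaZUp'

This matches anchored at the start of the string; then one or more of a digit; then 1 to 3 of a digit; then one or more of any character except [hr] (lazy), then the literal 'pba', then one or more of a word character (captured); then one or more of a word character (lazy) (captured).
Matches: at [0:19] → '638727gpbafaWj87794'.
`sub` substitutes '' at each match site.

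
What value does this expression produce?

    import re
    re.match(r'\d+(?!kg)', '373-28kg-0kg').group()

'373'

`(?!…)`/`(?<!…)` only lets a position through if the neighbouring text does NOT match; no characters are consumed.
`re.match` won't scan ahead — the pattern has to work from the very first character.
The match spans [0:3] → '373'.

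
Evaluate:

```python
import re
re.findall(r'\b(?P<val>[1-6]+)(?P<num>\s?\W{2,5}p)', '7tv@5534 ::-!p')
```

[('5534', ' ::-!p')]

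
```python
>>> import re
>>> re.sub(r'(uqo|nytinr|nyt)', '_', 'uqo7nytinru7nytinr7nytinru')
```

'_7_u7_7_u'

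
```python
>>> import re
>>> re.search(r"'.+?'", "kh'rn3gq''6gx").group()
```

"'rn3gq'"

The match spans [2:9] → "'rn3gq'".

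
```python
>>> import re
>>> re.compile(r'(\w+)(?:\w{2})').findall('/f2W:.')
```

['f']

The pattern matches one or more of a word character (captured); then exactly 2 of a word character (non-capturing group).
Walking the string: at [1:4] match 'f2W', group 1 = 'f'.
`findall` collects group 1 from the one match (1 total).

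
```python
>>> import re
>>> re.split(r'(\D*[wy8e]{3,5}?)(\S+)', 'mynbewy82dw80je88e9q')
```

The pattern matches zero or more of a non-digit, then 3 to 5 of one of [wy8e] (lazy) (captured); then one or more of a non-whitespace character (captured).
Because the pattern has a capturing group, `split` also inserts each captured text between the pieces.

['', 'mynbewy8', '2dw80je88e9q', '']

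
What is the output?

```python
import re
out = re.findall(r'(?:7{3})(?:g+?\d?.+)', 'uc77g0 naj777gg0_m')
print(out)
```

['777gg0_m']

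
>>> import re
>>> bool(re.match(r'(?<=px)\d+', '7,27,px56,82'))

False

`re.match` only tries the pattern at the start of the string.
Here the pattern fails at index 0, so the call returns None, and `bool(None)` is False.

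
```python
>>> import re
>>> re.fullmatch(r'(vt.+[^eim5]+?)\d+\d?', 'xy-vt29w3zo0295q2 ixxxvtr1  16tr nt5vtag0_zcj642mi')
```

None

This matches the literal 'vt', then one or more of any character, then one or more of any character except [eim5] (lazy) (captured); then one or more of a digit, then optionally a digit.
For `fullmatch`, every character of the input must be accounted for by the pattern.
Here the string isn't matched end-to-end, so the call returns None.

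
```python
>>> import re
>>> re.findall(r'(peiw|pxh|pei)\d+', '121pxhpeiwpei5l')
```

['pei']

With a single group, `findall` returns only what that group captured — 1 item.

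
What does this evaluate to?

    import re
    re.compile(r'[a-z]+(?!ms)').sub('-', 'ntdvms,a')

`(?!…)`/`(?<!…)` only lets a position through if the neighbouring text does NOT match; no characters are consumed.
Matches: at [0:6] → 'ntdvms'; at [7:8] → 'a'.
`sub` substitutes '-' at each match site.

'-,-'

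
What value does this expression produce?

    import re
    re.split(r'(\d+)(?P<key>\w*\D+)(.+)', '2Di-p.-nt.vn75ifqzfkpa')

['', '2', 'Di-p.-nt.vn', '75ifqzfkpa', '']

This matches one or more of a digit (captured); then zero or more of a word character, then one or more of a non-digit (captured as 'key'); then one or more of any character (captured).
Because the pattern has a capturing group, `split` also inserts each captured text between the pieces.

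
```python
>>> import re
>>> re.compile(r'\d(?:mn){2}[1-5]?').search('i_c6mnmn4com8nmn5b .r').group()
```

'6mnmn4'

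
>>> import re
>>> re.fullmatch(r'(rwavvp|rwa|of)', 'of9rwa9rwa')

`re.fullmatch` is like wrapping the pattern in `^…$` (in single-line mode).
Here the string isn't matched end-to-end, so the call returns None.

None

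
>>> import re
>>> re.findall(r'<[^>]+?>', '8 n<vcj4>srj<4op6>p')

['<vcj4>', '<4op6>']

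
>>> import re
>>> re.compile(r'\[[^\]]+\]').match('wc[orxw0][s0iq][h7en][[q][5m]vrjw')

None

With `match`, the pattern is implicitly anchored at the beginning.
Here the pattern fails at index 0, so the call returns None.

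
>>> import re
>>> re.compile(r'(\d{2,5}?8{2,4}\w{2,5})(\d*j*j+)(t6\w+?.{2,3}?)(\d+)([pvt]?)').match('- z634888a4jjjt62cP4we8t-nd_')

None

`re.match` won't scan ahead — the pattern has to work from the very first character.
Here the pattern fails at index 0, so the call returns None.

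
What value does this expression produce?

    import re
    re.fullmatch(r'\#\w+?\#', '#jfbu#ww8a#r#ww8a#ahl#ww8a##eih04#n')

`re.fullmatch` requires the pattern to consume the entire string.
Here there's no way to consume every character, so the call returns None.

None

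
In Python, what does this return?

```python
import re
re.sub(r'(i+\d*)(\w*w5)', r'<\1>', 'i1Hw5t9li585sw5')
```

'<i1>'

`\1` in the replacement pulls in group 1's text for each match.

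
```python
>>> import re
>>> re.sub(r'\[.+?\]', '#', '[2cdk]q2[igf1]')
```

'#q2#'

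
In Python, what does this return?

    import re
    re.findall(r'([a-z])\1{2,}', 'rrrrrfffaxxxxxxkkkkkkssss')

`\1` is not a pattern — it's the concrete string captured by group 1, re-applied verbatim.
With a single group, `findall` returns only what that group captured — 5 items.

['r', 'f', 'x', 'k', 's']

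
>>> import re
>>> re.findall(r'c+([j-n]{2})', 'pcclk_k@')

Pattern: one or more of a literal 'c'; then exactly 2 of a character in [j-n] (captured).
One capturing group, so `findall` returns just the captured substring from the one match — 1 in all.

['lk']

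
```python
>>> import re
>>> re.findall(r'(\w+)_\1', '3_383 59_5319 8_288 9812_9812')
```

['3', '9812']

`\1` is not a pattern — it's the concrete string captured by group 1, re-applied verbatim.
Scanning left to right: at [0:3] match '3_3', group 1 = '3'; at [20:29] match '9812_9812', group 1 = '9812'.
`findall` collects group 1 from each match (2 total).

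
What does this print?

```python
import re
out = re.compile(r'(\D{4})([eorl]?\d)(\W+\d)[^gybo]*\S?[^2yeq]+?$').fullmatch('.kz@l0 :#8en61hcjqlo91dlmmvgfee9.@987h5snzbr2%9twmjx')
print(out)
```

For `fullmatch`, every character of the input must be accounted for by the pattern.
Here the string isn't matched end-to-end, so the call returns None.

None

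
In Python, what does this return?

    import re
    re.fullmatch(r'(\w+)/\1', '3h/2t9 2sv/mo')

After group 1 captures some text, `\1` only succeeds where that same text appears again.
`re.fullmatch` requires the pattern to consume the entire string.
Here the pattern can't cover the whole string, so the call returns None.

None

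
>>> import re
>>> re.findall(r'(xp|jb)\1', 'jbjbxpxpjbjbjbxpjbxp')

['jb', 'xp', 'jb']

`\1` is not a pattern — it's the concrete string captured by group 1, re-applied verbatim.
Matches: at [0:4] match 'jbjb', group 1 = 'jb'; at [4:8] match 'xpxp', group 1 = 'xp'; at [8:12] match 'jbjb', group 1 = 'jb'.
With a single group, `findall` returns only what that group captured — 3 items.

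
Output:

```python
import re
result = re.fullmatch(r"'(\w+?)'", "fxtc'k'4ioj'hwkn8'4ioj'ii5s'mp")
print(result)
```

None

`re.fullmatch` is like wrapping the pattern in `^…$` (in single-line mode).
Here the pattern can't cover the whole string, so the call returns None.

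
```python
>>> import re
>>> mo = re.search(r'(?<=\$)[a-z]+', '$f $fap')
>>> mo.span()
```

The `(?=…)`/`(?<=…)` assertion just peeks at neighbouring text; it doesn't advance the match position.
`search` walks the string left to right and returns the first match it finds.
The match spans [1:2] → 'f'.

(1, 2)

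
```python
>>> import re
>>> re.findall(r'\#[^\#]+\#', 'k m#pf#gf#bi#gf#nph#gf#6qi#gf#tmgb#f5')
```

`findall` yields the raw match text (5 of them) because the pattern has no groups.

['#pf#', '#bi#', '#nph#', '#6qi#', '#tmgb#']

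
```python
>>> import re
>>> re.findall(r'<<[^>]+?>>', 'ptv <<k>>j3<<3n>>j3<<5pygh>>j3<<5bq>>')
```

Scanning left to right: at [4:9] → '<<k>>'; at [11:17] → '<<3n>>'; at [19:28] → '<<5pygh>>'; at [30:37] → '<<5bq>>'.
No capturing groups, so `findall` returns the 4 full match strings.

['<<k>>', '<<3n>>', '<<5pygh>>', '<<5bq>>']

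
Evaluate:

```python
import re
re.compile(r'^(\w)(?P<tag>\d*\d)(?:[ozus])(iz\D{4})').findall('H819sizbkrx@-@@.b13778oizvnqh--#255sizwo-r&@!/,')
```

[('H', '819', 'izbkrx')]

`findall` packs the 3 group values into a tuple for every match.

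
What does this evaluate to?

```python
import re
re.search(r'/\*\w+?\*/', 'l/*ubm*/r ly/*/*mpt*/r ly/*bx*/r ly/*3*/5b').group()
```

`search` walks the string left to right and returns the first match it finds.
The match spans [1:8] → '/*ubm*/'.

'/*ubm*/'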